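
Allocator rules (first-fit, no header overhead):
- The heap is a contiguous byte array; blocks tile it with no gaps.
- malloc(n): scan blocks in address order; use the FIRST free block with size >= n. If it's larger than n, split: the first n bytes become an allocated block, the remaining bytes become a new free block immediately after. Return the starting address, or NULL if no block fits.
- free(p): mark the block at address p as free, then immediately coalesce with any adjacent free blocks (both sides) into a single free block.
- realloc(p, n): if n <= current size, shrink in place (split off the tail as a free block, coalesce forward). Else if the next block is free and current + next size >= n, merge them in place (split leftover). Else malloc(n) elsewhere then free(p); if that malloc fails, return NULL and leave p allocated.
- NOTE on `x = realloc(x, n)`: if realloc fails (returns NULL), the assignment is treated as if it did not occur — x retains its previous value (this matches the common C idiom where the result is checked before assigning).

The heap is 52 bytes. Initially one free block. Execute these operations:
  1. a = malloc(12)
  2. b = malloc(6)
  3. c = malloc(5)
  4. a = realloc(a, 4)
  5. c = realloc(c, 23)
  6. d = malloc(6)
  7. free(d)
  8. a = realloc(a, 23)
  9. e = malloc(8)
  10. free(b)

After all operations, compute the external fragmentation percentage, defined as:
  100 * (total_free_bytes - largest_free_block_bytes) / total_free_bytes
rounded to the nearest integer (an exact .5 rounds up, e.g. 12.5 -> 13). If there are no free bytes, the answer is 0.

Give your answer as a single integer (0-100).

Answer: 35

Derivation:
Op 1: a = malloc(12) -> a = 0; heap: [0-11 ALLOC][12-51 FREE]
Op 2: b = malloc(6) -> b = 12; heap: [0-11 ALLOC][12-17 ALLOC][18-51 FREE]
Op 3: c = malloc(5) -> c = 18; heap: [0-11 ALLOC][12-17 ALLOC][18-22 ALLOC][23-51 FREE]
Op 4: a = realloc(a, 4) -> a = 0; heap: [0-3 ALLOC][4-11 FREE][12-17 ALLOC][18-22 ALLOC][23-51 FREE]
Op 5: c = realloc(c, 23) -> c = 18; heap: [0-3 ALLOC][4-11 FREE][12-17 ALLOC][18-40 ALLOC][41-51 FREE]
Op 6: d = malloc(6) -> d = 4; heap: [0-3 ALLOC][4-9 ALLOC][10-11 FREE][12-17 ALLOC][18-40 ALLOC][41-51 FREE]
Op 7: free(d) -> (freed d); heap: [0-3 ALLOC][4-11 FREE][12-17 ALLOC][18-40 ALLOC][41-51 FREE]
Op 8: a = realloc(a, 23) -> NULL (a unchanged); heap: [0-3 ALLOC][4-11 FREE][12-17 ALLOC][18-40 ALLOC][41-51 FREE]
Op 9: e = malloc(8) -> e = 4; heap: [0-3 ALLOC][4-11 ALLOC][12-17 ALLOC][18-40 ALLOC][41-51 FREE]
Op 10: free(b) -> (freed b); heap: [0-3 ALLOC][4-11 ALLOC][12-17 FREE][18-40 ALLOC][41-51 FREE]
Free blocks: [6 11] total_free=17 largest=11 -> 100*(17-11)/17 = 600/17 ≈ 35.294 -> rounds to 35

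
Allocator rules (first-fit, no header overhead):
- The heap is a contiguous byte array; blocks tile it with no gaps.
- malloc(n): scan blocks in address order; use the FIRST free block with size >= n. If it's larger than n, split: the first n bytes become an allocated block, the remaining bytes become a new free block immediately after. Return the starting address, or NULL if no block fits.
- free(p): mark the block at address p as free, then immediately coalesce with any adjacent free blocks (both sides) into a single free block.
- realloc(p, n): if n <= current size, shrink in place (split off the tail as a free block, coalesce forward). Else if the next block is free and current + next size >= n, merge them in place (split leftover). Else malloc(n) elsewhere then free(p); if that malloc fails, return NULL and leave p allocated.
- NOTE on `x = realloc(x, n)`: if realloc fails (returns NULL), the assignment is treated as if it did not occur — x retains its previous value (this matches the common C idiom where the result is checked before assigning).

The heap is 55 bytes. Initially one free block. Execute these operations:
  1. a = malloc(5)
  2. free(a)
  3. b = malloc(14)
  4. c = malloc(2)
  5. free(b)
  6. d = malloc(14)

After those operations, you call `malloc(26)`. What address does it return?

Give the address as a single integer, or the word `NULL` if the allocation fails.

Answer: 16

Derivation:
Op 1: a = malloc(5) -> a = 0; heap: [0-4 ALLOC][5-54 FREE]
Op 2: free(a) -> (freed a); heap: [0-54 FREE]
Op 3: b = malloc(14) -> b = 0; heap: [0-13 ALLOC][14-54 FREE]
Op 4: c = malloc(2) -> c = 14; heap: [0-13 ALLOC][14-15 ALLOC][16-54 FREE]
Op 5: free(b) -> (freed b); heap: [0-13 FREE][14-15 ALLOC][16-54 FREE]
Op 6: d = malloc(14) -> d = 0; heap: [0-13 ALLOC][14-15 ALLOC][16-54 FREE]
malloc(26): first-fit scan over [0-13 ALLOC][14-15 ALLOC][16-54 FREE] -> 16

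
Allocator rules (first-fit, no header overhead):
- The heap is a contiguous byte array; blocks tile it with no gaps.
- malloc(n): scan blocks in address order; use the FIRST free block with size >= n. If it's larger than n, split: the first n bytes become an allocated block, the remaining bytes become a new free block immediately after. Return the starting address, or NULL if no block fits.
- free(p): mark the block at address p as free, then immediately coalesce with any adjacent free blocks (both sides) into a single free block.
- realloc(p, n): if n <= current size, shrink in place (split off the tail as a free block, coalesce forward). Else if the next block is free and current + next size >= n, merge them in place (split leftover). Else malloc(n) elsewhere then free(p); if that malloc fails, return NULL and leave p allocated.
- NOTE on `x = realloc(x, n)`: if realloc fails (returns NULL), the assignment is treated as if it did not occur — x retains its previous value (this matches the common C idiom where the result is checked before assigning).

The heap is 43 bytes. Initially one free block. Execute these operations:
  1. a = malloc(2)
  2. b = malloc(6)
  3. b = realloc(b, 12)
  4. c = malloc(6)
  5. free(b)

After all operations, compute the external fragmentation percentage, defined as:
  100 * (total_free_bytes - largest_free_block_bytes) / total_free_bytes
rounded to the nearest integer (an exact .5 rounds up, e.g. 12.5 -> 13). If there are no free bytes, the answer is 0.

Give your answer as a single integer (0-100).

Answer: 34

Derivation:
Op 1: a = malloc(2) -> a = 0; heap: [0-1 ALLOC][2-42 FREE]
Op 2: b = malloc(6) -> b = 2; heap: [0-1 ALLOC][2-7 ALLOC][8-42 FREE]
Op 3: b = realloc(b, 12) -> b = 2; heap: [0-1 ALLOC][2-13 ALLOC][14-42 FREE]
Op 4: c = malloc(6) -> c = 14; heap: [0-1 ALLOC][2-13 ALLOC][14-19 ALLOC][20-42 FREE]
Op 5: free(b) -> (freed b); heap: [0-1 ALLOC][2-13 FREE][14-19 ALLOC][20-42 FREE]
Free blocks: [12 23] total_free=35 largest=23 -> 100*(35-23)/35 = 1200/35 ≈ 34.286 -> rounds to 34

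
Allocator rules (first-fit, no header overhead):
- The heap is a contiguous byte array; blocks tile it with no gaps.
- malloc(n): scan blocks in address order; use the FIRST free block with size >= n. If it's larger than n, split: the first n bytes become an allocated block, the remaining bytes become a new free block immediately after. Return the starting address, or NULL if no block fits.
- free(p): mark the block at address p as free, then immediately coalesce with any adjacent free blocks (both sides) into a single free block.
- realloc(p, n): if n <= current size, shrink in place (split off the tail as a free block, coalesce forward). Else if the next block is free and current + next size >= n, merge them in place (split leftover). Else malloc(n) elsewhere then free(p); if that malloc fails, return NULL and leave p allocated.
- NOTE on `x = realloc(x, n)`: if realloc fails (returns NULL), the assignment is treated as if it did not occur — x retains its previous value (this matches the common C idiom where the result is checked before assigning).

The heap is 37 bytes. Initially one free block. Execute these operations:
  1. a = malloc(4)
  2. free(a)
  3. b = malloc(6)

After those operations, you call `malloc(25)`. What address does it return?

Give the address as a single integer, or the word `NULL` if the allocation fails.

Op 1: a = malloc(4) -> a = 0; heap: [0-3 ALLOC][4-36 FREE]
Op 2: free(a) -> (freed a); heap: [0-36 FREE]
Op 3: b = malloc(6) -> b = 0; heap: [0-5 ALLOC][6-36 FREE]
malloc(25): first-fit scan over [0-5 ALLOC][6-36 FREE] -> 6

Answer: 6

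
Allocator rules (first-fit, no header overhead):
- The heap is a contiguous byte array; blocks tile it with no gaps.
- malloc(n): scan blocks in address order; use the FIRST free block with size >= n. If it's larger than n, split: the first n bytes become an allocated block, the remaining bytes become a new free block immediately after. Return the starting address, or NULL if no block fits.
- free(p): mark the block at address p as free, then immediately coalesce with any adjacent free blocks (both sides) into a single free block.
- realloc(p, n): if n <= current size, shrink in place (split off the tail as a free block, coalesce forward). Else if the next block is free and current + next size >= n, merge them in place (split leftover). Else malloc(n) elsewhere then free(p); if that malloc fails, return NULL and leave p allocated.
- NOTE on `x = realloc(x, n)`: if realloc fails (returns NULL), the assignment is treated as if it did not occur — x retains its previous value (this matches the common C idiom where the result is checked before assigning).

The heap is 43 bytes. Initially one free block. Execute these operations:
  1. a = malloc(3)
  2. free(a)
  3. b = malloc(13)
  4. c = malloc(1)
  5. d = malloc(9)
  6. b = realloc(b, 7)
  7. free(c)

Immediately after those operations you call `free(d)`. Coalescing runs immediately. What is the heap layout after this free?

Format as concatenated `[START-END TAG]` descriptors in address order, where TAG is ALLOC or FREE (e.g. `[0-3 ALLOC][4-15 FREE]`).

Op 1: a = malloc(3) -> a = 0; heap: [0-2 ALLOC][3-42 FREE]
Op 2: free(a) -> (freed a); heap: [0-42 FREE]
Op 3: b = malloc(13) -> b = 0; heap: [0-12 ALLOC][13-42 FREE]
Op 4: c = malloc(1) -> c = 13; heap: [0-12 ALLOC][13-13 ALLOC][14-42 FREE]
Op 5: d = malloc(9) -> d = 14; heap: [0-12 ALLOC][13-13 ALLOC][14-22 ALLOC][23-42 FREE]
Op 6: b = realloc(b, 7) -> b = 0; heap: [0-6 ALLOC][7-12 FREE][13-13 ALLOC][14-22 ALLOC][23-42 FREE]
Op 7: free(c) -> (freed c); heap: [0-6 ALLOC][7-13 FREE][14-22 ALLOC][23-42 FREE]
free(d): d = 14 -> block [14-22 ALLOC]; mark free, coalesce with adjacent free neighbors -> [0-6 ALLOC][7-42 FREE]

Answer: [0-6 ALLOC][7-42 FREE]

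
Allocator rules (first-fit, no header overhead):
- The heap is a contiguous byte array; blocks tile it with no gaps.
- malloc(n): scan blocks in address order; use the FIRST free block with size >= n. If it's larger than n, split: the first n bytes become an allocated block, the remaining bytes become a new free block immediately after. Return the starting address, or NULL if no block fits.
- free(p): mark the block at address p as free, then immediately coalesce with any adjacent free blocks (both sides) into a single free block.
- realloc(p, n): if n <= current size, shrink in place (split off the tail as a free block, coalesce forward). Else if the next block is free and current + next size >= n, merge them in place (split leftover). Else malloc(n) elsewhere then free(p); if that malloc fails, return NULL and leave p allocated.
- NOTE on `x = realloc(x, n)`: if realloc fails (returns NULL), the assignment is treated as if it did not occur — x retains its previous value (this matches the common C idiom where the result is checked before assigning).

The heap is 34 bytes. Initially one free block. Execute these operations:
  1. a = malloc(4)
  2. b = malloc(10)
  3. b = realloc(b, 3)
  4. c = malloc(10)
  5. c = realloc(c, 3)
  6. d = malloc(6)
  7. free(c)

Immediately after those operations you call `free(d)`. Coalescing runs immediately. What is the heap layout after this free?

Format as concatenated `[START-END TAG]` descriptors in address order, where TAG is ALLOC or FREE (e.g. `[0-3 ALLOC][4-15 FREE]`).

Answer: [0-3 ALLOC][4-6 ALLOC][7-33 FREE]

Derivation:
Op 1: a = malloc(4) -> a = 0; heap: [0-3 ALLOC][4-33 FREE]
Op 2: b = malloc(10) -> b = 4; heap: [0-3 ALLOC][4-13 ALLOC][14-33 FREE]
Op 3: b = realloc(b, 3) -> b = 4; heap: [0-3 ALLOC][4-6 ALLOC][7-33 FREE]
Op 4: c = malloc(10) -> c = 7; heap: [0-3 ALLOC][4-6 ALLOC][7-16 ALLOC][17-33 FREE]
Op 5: c = realloc(c, 3) -> c = 7; heap: [0-3 ALLOC][4-6 ALLOC][7-9 ALLOC][10-33 FREE]
Op 6: d = malloc(6) -> d = 10; heap: [0-3 ALLOC][4-6 ALLOC][7-9 ALLOC][10-15 ALLOC][16-33 FREE]
Op 7: free(c) -> (freed c); heap: [0-3 ALLOC][4-6 ALLOC][7-9 FREE][10-15 ALLOC][16-33 FREE]
free(d): d = 10 -> block [10-15 ALLOC]; mark free, coalesce with adjacent free neighbors -> [0-3 ALLOC][4-6 ALLOC][7-33 FREE]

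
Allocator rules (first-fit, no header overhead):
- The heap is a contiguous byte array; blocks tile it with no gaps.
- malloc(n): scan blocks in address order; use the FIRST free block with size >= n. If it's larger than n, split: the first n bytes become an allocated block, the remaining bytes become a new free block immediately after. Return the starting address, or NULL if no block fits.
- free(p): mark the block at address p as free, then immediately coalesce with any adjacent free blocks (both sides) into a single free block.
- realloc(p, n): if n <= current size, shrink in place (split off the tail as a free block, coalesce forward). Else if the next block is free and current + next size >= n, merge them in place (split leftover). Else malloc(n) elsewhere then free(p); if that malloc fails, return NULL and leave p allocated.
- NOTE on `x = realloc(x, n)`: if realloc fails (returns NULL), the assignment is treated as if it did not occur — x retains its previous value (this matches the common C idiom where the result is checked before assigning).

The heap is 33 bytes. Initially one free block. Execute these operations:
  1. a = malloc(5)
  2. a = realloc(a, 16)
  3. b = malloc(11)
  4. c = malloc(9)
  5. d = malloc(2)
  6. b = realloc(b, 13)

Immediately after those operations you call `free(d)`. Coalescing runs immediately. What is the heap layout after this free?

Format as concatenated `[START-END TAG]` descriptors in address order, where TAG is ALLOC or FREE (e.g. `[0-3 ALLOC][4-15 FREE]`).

Op 1: a = malloc(5) -> a = 0; heap: [0-4 ALLOC][5-32 FREE]
Op 2: a = realloc(a, 16) -> a = 0; heap: [0-15 ALLOC][16-32 FREE]
Op 3: b = malloc(11) -> b = 16; heap: [0-15 ALLOC][16-26 ALLOC][27-32 FREE]
Op 4: c = malloc(9) -> c = NULL; heap: [0-15 ALLOC][16-26 ALLOC][27-32 FREE]
Op 5: d = malloc(2) -> d = 27; heap: [0-15 ALLOC][16-26 ALLOC][27-28 ALLOC][29-32 FREE]
Op 6: b = realloc(b, 13) -> NULL (b unchanged); heap: [0-15 ALLOC][16-26 ALLOC][27-28 ALLOC][29-32 FREE]
free(d): d = 27 -> block [27-28 ALLOC]; mark free, coalesce with adjacent free neighbors -> [0-15 ALLOC][16-26 ALLOC][27-32 FREE]

Answer: [0-15 ALLOC][16-26 ALLOC][27-32 FREE]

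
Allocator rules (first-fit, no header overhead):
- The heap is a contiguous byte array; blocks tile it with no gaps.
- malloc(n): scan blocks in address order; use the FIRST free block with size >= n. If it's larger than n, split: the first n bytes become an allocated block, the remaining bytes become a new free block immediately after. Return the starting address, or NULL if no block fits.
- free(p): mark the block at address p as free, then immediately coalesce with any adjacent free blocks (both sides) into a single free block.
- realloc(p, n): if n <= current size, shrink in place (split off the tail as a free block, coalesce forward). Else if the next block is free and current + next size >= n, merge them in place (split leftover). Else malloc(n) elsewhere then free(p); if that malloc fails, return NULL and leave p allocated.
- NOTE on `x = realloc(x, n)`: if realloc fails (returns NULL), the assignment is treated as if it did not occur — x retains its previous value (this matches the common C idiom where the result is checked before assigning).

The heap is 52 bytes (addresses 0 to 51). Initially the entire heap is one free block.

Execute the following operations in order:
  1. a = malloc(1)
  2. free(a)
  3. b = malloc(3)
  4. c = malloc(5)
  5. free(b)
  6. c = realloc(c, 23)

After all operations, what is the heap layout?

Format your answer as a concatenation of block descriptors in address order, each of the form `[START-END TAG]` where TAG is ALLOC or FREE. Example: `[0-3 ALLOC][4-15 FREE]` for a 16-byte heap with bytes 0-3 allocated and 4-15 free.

Op 1: a = malloc(1) -> a = 0; heap: [0-0 ALLOC][1-51 FREE]
Op 2: free(a) -> (freed a); heap: [0-51 FREE]
Op 3: b = malloc(3) -> b = 0; heap: [0-2 ALLOC][3-51 FREE]
Op 4: c = malloc(5) -> c = 3; heap: [0-2 ALLOC][3-7 ALLOC][8-51 FREE]
Op 5: free(b) -> (freed b); heap: [0-2 FREE][3-7 ALLOC][8-51 FREE]
Op 6: c = realloc(c, 23) -> c = 3; heap: [0-2 FREE][3-25 ALLOC][26-51 FREE]

Answer: [0-2 FREE][3-25 ALLOC][26-51 FREE]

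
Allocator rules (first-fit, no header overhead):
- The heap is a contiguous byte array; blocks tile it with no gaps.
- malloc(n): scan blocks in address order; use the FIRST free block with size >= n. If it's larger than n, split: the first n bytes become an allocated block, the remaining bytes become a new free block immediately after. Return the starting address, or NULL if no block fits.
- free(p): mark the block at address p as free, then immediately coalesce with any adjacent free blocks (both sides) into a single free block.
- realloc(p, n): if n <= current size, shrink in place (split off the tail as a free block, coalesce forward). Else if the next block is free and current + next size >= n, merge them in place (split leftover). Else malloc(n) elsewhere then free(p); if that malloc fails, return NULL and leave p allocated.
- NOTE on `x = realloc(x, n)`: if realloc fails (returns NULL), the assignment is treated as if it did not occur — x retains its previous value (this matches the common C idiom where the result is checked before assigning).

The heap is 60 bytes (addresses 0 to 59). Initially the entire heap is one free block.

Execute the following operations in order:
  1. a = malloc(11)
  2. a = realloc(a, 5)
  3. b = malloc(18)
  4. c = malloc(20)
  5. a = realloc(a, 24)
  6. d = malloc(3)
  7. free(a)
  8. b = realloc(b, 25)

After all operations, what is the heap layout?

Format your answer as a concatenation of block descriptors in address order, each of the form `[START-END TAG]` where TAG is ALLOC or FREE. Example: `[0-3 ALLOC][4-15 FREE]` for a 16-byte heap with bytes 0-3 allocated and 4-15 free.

Op 1: a = malloc(11) -> a = 0; heap: [0-10 ALLOC][11-59 FREE]
Op 2: a = realloc(a, 5) -> a = 0; heap: [0-4 ALLOC][5-59 FREE]
Op 3: b = malloc(18) -> b = 5; heap: [0-4 ALLOC][5-22 ALLOC][23-59 FREE]
Op 4: c = malloc(20) -> c = 23; heap: [0-4 ALLOC][5-22 ALLOC][23-42 ALLOC][43-59 FREE]
Op 5: a = realloc(a, 24) -> NULL (a unchanged); heap: [0-4 ALLOC][5-22 ALLOC][23-42 ALLOC][43-59 FREE]
Op 6: d = malloc(3) -> d = 43; heap: [0-4 ALLOC][5-22 ALLOC][23-42 ALLOC][43-45 ALLOC][46-59 FREE]
Op 7: free(a) -> (freed a); heap: [0-4 FREE][5-22 ALLOC][23-42 ALLOC][43-45 ALLOC][46-59 FREE]
Op 8: b = realloc(b, 25) -> NULL (b unchanged); heap: [0-4 FREE][5-22 ALLOC][23-42 ALLOC][43-45 ALLOC][46-59 FREE]

Answer: [0-4 FREE][5-22 ALLOC][23-42 ALLOC][43-45 ALLOC][46-59 FREE]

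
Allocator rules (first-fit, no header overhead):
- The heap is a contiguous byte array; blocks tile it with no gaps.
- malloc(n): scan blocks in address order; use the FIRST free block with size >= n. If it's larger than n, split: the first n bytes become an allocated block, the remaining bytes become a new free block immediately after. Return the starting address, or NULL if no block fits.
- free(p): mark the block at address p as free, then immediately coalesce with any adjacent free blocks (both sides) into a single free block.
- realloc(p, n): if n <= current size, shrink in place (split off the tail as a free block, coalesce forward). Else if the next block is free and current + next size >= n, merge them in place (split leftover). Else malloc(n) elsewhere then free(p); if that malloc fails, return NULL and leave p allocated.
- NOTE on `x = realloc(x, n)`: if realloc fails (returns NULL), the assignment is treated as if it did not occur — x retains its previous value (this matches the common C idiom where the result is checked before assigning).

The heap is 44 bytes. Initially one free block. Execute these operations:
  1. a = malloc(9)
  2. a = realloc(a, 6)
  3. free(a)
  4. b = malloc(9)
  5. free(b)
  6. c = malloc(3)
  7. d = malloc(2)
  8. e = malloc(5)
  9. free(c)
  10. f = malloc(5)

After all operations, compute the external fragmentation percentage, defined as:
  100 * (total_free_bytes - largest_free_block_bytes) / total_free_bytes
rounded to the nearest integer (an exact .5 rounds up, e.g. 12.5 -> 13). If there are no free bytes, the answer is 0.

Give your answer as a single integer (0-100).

Op 1: a = malloc(9) -> a = 0; heap: [0-8 ALLOC][9-43 FREE]
Op 2: a = realloc(a, 6) -> a = 0; heap: [0-5 ALLOC][6-43 FREE]
Op 3: free(a) -> (freed a); heap: [0-43 FREE]
Op 4: b = malloc(9) -> b = 0; heap: [0-8 ALLOC][9-43 FREE]
Op 5: free(b) -> (freed b); heap: [0-43 FREE]
Op 6: c = malloc(3) -> c = 0; heap: [0-2 ALLOC][3-43 FREE]
Op 7: d = malloc(2) -> d = 3; heap: [0-2 ALLOC][3-4 ALLOC][5-43 FREE]
Op 8: e = malloc(5) -> e = 5; heap: [0-2 ALLOC][3-4 ALLOC][5-9 ALLOC][10-43 FREE]
Op 9: free(c) -> (freed c); heap: [0-2 FREE][3-4 ALLOC][5-9 ALLOC][10-43 FREE]
Op 10: f = malloc(5) -> f = 10; heap: [0-2 FREE][3-4 ALLOC][5-9 ALLOC][10-14 ALLOC][15-43 FREE]
Free blocks: [3 29] total_free=32 largest=29 -> 100*(32-29)/32 = 300/32 = 9.375 -> rounds to 9

Answer: 9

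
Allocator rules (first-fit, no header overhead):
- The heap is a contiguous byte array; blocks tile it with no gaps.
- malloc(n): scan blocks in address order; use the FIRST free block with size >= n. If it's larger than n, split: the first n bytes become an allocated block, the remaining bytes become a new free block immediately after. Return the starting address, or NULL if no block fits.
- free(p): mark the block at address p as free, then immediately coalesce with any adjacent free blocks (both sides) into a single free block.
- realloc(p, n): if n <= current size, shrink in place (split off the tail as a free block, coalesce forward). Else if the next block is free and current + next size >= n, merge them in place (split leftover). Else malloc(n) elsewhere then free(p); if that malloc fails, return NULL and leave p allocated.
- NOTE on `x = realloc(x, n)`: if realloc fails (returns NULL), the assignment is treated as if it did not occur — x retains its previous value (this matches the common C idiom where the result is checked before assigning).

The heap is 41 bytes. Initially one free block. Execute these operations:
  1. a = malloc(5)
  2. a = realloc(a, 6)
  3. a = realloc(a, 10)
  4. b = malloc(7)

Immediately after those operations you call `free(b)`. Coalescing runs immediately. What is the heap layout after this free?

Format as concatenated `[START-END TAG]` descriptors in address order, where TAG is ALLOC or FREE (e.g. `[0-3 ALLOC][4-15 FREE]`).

Op 1: a = malloc(5) -> a = 0; heap: [0-4 ALLOC][5-40 FREE]
Op 2: a = realloc(a, 6) -> a = 0; heap: [0-5 ALLOC][6-40 FREE]
Op 3: a = realloc(a, 10) -> a = 0; heap: [0-9 ALLOC][10-40 FREE]
Op 4: b = malloc(7) -> b = 10; heap: [0-9 ALLOC][10-16 ALLOC][17-40 FREE]
free(b): b = 10 -> block [10-16 ALLOC]; mark free, coalesce with adjacent free neighbors -> [0-9 ALLOC][10-40 FREE]

Answer: [0-9 ALLOC][10-40 FREE]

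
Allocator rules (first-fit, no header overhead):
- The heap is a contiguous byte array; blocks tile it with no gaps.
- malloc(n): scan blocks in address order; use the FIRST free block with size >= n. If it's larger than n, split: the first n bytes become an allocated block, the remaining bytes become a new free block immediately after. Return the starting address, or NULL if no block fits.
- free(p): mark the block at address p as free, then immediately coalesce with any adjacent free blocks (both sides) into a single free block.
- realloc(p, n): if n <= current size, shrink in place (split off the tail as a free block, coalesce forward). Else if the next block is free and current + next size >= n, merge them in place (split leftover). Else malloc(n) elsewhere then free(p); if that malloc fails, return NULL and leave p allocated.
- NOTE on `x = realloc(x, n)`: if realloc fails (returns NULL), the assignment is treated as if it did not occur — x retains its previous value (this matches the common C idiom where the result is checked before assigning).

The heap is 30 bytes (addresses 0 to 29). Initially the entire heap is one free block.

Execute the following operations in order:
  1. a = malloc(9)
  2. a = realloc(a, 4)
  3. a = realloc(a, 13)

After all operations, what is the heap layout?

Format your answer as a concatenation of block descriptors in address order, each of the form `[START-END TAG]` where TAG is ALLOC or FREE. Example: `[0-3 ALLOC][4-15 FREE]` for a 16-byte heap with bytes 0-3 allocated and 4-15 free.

Op 1: a = malloc(9) -> a = 0; heap: [0-8 ALLOC][9-29 FREE]
Op 2: a = realloc(a, 4) -> a = 0; heap: [0-3 ALLOC][4-29 FREE]
Op 3: a = realloc(a, 13) -> a = 0; heap: [0-12 ALLOC][13-29 FREE]

Answer: [0-12 ALLOC][13-29 FREE]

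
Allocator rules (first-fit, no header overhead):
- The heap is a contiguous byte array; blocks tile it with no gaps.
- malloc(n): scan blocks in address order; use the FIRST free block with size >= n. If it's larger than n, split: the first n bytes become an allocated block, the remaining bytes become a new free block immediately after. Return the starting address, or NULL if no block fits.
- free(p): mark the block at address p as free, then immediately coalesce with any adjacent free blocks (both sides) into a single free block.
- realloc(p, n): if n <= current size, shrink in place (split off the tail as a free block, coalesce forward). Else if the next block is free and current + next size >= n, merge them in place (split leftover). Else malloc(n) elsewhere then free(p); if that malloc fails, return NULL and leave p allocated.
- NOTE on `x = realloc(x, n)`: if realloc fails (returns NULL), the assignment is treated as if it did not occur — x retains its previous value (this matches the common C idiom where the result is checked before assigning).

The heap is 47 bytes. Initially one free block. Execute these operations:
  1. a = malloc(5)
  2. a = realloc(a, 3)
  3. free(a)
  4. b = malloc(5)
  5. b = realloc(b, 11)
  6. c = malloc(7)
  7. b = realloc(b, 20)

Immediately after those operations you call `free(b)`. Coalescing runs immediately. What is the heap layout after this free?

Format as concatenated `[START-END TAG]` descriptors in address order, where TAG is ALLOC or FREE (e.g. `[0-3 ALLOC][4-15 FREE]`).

Op 1: a = malloc(5) -> a = 0; heap: [0-4 ALLOC][5-46 FREE]
Op 2: a = realloc(a, 3) -> a = 0; heap: [0-2 ALLOC][3-46 FREE]
Op 3: free(a) -> (freed a); heap: [0-46 FREE]
Op 4: b = malloc(5) -> b = 0; heap: [0-4 ALLOC][5-46 FREE]
Op 5: b = realloc(b, 11) -> b = 0; heap: [0-10 ALLOC][11-46 FREE]
Op 6: c = malloc(7) -> c = 11; heap: [0-10 ALLOC][11-17 ALLOC][18-46 FREE]
Op 7: b = realloc(b, 20) -> b = 18; heap: [0-10 FREE][11-17 ALLOC][18-37 ALLOC][38-46 FREE]
free(b): b = 18 -> block [18-37 ALLOC]; mark free, coalesce with adjacent free neighbors -> [0-10 FREE][11-17 ALLOC][18-46 FREE]

Answer: [0-10 FREE][11-17 ALLOC][18-46 FREE]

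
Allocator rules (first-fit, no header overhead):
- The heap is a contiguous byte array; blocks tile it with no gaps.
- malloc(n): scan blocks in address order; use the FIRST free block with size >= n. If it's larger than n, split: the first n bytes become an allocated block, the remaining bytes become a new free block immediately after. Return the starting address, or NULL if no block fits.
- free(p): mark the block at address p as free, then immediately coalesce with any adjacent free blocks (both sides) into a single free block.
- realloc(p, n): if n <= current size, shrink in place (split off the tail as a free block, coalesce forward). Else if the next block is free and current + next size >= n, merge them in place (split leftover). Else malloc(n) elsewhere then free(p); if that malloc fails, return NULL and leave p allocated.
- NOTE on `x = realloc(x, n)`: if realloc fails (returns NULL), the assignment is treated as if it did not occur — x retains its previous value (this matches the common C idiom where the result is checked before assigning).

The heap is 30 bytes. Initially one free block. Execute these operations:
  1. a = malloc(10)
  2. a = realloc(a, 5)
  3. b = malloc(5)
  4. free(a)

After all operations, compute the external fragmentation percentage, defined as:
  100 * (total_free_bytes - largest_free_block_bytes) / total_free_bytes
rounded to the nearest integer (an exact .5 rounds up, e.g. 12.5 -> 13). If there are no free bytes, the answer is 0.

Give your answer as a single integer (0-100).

Op 1: a = malloc(10) -> a = 0; heap: [0-9 ALLOC][10-29 FREE]
Op 2: a = realloc(a, 5) -> a = 0; heap: [0-4 ALLOC][5-29 FREE]
Op 3: b = malloc(5) -> b = 5; heap: [0-4 ALLOC][5-9 ALLOC][10-29 FREE]
Op 4: free(a) -> (freed a); heap: [0-4 FREE][5-9 ALLOC][10-29 FREE]
Free blocks: [5 20] total_free=25 largest=20 -> 100*(25-20)/25 = 500/25 = 20

Answer: 20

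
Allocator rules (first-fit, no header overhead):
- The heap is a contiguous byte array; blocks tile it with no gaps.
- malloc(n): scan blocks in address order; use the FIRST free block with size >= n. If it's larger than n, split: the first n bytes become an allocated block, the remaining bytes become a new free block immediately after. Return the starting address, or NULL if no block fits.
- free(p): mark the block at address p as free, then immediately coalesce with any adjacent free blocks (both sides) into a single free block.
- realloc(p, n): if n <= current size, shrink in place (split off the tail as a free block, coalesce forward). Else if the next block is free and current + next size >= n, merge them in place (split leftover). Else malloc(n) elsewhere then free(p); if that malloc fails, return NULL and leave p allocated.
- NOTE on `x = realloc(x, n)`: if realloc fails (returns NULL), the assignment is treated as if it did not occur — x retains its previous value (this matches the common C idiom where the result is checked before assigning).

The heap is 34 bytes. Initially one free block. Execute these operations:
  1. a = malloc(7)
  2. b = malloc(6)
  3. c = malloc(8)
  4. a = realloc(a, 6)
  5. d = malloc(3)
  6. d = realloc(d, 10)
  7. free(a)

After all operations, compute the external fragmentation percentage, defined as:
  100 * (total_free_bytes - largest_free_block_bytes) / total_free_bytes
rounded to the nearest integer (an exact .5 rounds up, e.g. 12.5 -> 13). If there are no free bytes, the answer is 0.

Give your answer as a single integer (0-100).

Answer: 30

Derivation:
Op 1: a = malloc(7) -> a = 0; heap: [0-6 ALLOC][7-33 FREE]
Op 2: b = malloc(6) -> b = 7; heap: [0-6 ALLOC][7-12 ALLOC][13-33 FREE]
Op 3: c = malloc(8) -> c = 13; heap: [0-6 ALLOC][7-12 ALLOC][13-20 ALLOC][21-33 FREE]
Op 4: a = realloc(a, 6) -> a = 0; heap: [0-5 ALLOC][6-6 FREE][7-12 ALLOC][13-20 ALLOC][21-33 FREE]
Op 5: d = malloc(3) -> d = 21; heap: [0-5 ALLOC][6-6 FREE][7-12 ALLOC][13-20 ALLOC][21-23 ALLOC][24-33 FREE]
Op 6: d = realloc(d, 10) -> d = 21; heap: [0-5 ALLOC][6-6 FREE][7-12 ALLOC][13-20 ALLOC][21-30 ALLOC][31-33 FREE]
Op 7: free(a) -> (freed a); heap: [0-6 FREE][7-12 ALLOC][13-20 ALLOC][21-30 ALLOC][31-33 FREE]
Free blocks: [7 3] total_free=10 largest=7 -> 100*(10-7)/10 = 300/10 = 30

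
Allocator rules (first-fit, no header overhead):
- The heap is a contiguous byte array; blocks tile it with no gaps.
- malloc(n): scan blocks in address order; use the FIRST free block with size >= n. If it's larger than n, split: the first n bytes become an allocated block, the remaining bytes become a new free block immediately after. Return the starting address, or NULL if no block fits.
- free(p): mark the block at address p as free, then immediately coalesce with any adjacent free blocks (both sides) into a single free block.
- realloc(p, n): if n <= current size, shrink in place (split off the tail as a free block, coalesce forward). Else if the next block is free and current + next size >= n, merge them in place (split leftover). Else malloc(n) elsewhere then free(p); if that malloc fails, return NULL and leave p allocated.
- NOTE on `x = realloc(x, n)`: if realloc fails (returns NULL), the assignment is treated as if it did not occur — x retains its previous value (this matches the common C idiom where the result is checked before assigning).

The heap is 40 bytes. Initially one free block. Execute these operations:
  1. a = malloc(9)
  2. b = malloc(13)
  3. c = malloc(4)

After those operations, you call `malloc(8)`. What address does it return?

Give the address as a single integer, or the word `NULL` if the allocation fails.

Op 1: a = malloc(9) -> a = 0; heap: [0-8 ALLOC][9-39 FREE]
Op 2: b = malloc(13) -> b = 9; heap: [0-8 ALLOC][9-21 ALLOC][22-39 FREE]
Op 3: c = malloc(4) -> c = 22; heap: [0-8 ALLOC][9-21 ALLOC][22-25 ALLOC][26-39 FREE]
malloc(8): first-fit scan over [0-8 ALLOC][9-21 ALLOC][22-25 ALLOC][26-39 FREE] -> 26

Answer: 26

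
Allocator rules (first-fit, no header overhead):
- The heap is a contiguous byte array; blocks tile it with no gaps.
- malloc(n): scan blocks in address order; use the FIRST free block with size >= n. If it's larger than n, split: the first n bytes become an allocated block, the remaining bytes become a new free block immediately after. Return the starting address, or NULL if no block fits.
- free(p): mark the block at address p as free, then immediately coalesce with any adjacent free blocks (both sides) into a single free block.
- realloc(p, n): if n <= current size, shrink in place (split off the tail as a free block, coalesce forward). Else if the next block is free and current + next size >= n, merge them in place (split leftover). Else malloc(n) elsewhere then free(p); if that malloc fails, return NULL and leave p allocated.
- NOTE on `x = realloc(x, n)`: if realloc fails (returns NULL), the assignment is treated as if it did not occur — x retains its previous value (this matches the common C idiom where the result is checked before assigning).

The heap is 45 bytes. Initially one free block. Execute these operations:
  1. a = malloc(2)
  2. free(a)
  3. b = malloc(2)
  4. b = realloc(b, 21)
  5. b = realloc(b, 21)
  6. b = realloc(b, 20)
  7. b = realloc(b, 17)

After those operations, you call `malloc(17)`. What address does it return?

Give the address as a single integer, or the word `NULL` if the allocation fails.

Op 1: a = malloc(2) -> a = 0; heap: [0-1 ALLOC][2-44 FREE]
Op 2: free(a) -> (freed a); heap: [0-44 FREE]
Op 3: b = malloc(2) -> b = 0; heap: [0-1 ALLOC][2-44 FREE]
Op 4: b = realloc(b, 21) -> b = 0; heap: [0-20 ALLOC][21-44 FREE]
Op 5: b = realloc(b, 21) -> b = 0; heap: [0-20 ALLOC][21-44 FREE]
Op 6: b = realloc(b, 20) -> b = 0; heap: [0-19 ALLOC][20-44 FREE]
Op 7: b = realloc(b, 17) -> b = 0; heap: [0-16 ALLOC][17-44 FREE]
malloc(17): first-fit scan over [0-16 ALLOC][17-44 FREE] -> 17

Answer: 17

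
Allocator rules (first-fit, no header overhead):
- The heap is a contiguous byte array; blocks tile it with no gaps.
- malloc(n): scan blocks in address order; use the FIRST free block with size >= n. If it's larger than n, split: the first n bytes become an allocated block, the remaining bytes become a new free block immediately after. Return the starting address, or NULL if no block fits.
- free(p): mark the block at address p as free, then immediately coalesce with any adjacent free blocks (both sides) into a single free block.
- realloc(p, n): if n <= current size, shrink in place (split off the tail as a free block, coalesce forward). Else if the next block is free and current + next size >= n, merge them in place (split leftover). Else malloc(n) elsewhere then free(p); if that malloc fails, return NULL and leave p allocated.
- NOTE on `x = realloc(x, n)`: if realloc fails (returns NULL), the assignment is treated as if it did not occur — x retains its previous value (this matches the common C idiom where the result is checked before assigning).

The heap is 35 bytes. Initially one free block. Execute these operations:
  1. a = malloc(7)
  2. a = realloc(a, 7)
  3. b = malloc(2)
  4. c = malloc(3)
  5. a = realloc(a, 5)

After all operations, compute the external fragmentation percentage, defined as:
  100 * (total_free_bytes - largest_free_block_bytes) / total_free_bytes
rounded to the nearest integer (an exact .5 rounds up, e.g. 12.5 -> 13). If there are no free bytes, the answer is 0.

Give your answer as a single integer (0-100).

Op 1: a = malloc(7) -> a = 0; heap: [0-6 ALLOC][7-34 FREE]
Op 2: a = realloc(a, 7) -> a = 0; heap: [0-6 ALLOC][7-34 FREE]
Op 3: b = malloc(2) -> b = 7; heap: [0-6 ALLOC][7-8 ALLOC][9-34 FREE]
Op 4: c = malloc(3) -> c = 9; heap: [0-6 ALLOC][7-8 ALLOC][9-11 ALLOC][12-34 FREE]
Op 5: a = realloc(a, 5) -> a = 0; heap: [0-4 ALLOC][5-6 FREE][7-8 ALLOC][9-11 ALLOC][12-34 FREE]
Free blocks: [2 23] total_free=25 largest=23 -> 100*(25-23)/25 = 200/25 = 8

Answer: 8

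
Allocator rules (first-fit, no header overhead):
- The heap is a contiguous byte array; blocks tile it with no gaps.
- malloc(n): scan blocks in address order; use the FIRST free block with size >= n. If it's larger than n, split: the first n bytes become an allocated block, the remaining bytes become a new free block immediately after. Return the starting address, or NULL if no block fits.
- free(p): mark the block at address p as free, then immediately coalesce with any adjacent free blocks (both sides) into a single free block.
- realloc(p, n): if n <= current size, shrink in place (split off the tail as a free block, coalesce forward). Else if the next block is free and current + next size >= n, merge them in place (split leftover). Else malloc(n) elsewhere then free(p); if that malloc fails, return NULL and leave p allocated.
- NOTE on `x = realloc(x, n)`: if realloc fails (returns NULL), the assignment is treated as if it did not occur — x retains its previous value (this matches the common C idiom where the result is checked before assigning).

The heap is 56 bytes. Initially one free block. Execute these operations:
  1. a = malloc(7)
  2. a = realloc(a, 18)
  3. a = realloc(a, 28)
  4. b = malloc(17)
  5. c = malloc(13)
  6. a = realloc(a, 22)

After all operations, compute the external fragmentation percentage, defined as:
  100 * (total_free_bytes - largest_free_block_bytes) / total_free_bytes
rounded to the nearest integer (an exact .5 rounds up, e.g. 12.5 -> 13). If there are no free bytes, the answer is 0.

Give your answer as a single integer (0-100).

Op 1: a = malloc(7) -> a = 0; heap: [0-6 ALLOC][7-55 FREE]
Op 2: a = realloc(a, 18) -> a = 0; heap: [0-17 ALLOC][18-55 FREE]
Op 3: a = realloc(a, 28) -> a = 0; heap: [0-27 ALLOC][28-55 FREE]
Op 4: b = malloc(17) -> b = 28; heap: [0-27 ALLOC][28-44 ALLOC][45-55 FREE]
Op 5: c = malloc(13) -> c = NULL; heap: [0-27 ALLOC][28-44 ALLOC][45-55 FREE]
Op 6: a = realloc(a, 22) -> a = 0; heap: [0-21 ALLOC][22-27 FREE][28-44 ALLOC][45-55 FREE]
Free blocks: [6 11] total_free=17 largest=11 -> 100*(17-11)/17 = 600/17 ≈ 35.294 -> rounds to 35

Answer: 35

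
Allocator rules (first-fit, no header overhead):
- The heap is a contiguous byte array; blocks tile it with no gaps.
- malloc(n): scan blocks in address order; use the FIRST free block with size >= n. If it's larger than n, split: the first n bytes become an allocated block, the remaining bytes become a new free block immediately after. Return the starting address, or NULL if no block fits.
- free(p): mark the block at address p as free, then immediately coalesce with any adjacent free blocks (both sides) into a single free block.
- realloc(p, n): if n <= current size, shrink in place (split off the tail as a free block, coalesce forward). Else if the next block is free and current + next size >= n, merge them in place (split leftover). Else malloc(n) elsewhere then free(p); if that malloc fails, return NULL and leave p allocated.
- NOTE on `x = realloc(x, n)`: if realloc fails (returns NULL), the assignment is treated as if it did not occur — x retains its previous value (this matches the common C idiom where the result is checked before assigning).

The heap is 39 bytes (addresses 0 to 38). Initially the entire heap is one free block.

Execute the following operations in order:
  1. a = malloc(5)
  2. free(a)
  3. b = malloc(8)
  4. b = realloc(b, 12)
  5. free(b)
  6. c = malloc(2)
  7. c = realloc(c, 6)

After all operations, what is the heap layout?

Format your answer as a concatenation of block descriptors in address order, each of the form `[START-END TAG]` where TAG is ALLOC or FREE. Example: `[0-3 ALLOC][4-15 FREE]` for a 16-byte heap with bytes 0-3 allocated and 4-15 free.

Answer: [0-5 ALLOC][6-38 FREE]

Derivation:
Op 1: a = malloc(5) -> a = 0; heap: [0-4 ALLOC][5-38 FREE]
Op 2: free(a) -> (freed a); heap: [0-38 FREE]
Op 3: b = malloc(8) -> b = 0; heap: [0-7 ALLOC][8-38 FREE]
Op 4: b = realloc(b, 12) -> b = 0; heap: [0-11 ALLOC][12-38 FREE]
Op 5: free(b) -> (freed b); heap: [0-38 FREE]
Op 6: c = malloc(2) -> c = 0; heap: [0-1 ALLOC][2-38 FREE]
Op 7: c = realloc(c, 6) -> c = 0; heap: [0-5 ALLOC][6-38 FREE]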